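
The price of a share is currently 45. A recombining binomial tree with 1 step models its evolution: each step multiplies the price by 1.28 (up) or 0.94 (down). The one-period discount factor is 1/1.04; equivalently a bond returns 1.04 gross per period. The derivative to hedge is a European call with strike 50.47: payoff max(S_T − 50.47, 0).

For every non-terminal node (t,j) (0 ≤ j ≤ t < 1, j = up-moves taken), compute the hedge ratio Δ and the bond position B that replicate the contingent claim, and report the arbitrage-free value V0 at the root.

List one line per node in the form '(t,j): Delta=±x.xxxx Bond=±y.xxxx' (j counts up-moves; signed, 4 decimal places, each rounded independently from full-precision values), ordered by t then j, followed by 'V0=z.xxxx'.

Since d<R<u, set p* = (R−d)/(u−d) = 0.2941; price each node as the discounted p*-expectation of its children.
Terminal payoffs: V(1,0)=0.0000, V(1,1)=7.1300
  t=0,j=0: stock 45.0000 → up 57.6000 (V=7.1300), down 42.3000 (V=0.0000). Price 2.0164; hedge Δ=0.4660, bond B=-18.9542.
Self-financing check: at every node Δ·S+B equals the discounted successor values.

(0,0): Delta=0.4660 Bond=-18.9542
V0=2.0164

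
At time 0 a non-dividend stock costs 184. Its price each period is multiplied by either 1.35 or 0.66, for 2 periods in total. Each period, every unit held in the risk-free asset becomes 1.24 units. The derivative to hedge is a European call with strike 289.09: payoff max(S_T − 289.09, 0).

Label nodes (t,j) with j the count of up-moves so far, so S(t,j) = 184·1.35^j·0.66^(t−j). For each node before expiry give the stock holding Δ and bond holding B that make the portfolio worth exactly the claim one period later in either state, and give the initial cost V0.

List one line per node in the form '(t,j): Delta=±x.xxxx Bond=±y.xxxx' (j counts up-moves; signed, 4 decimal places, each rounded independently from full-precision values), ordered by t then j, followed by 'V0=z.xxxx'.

(0,0): Delta=0.2469 Bond=-24.1848
(1,0): Delta=0.0000 Bond=0.0000
(1,1): Delta=0.2698 Bond=-35.6767
V0=21.2533

The replicating-portfolio and risk-neutral prices coincide; use p* = (1.24−0.66)/(1.35−0.66) = 0.8406 for the latter.
Payoff layer (t=2): V(2,0)=0.0000, V(2,1)=0.0000, V(2,2)=46.2500
Node (1,0) S=121.4400: V=(p*·0.0000+(1−p*)·0.0000)/1.24=0.0000; Δ=(0.0000−0.0000)/(163.9440−80.1504)=0.0000; B=V−Δ·S=0.0000
Node (1,1) S=248.4000: V=(p*·46.2500+(1−p*)·0.0000)/1.24=31.3523; Δ=(46.2500−0.0000)/(335.3400−163.9440)=0.2698; B=V−Δ·S=-35.6767
Node (0,0) S=184.0000: V=(p*·31.3523+(1−p*)·0.0000)/1.24=21.2533; Δ=(31.3523−0.0000)/(248.4000−121.4400)=0.2469; B=V−Δ·S=-24.1848
The time-0 hedge costs 21.2533, which is the no-arbitrage price.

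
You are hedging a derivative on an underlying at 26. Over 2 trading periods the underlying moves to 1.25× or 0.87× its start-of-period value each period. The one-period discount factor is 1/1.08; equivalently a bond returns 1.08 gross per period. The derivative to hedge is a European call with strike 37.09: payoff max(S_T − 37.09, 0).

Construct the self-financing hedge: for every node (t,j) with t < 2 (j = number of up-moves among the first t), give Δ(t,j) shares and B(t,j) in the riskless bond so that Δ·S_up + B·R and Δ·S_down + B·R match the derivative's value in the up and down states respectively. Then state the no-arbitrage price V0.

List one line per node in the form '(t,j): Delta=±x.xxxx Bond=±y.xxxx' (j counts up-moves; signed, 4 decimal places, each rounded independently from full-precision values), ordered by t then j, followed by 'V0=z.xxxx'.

Since d<R<u, set p* = (R−d)/(u−d) = 0.5526; price each node as the discounted p*-expectation of its children.
At expiry t=2: V(2,0)=0.0000, V(2,1)=0.0000, V(2,2)=3.5350
Node (1,0) S=22.6200: V=(p*·0.0000+(1−p*)·0.0000)/1.08=0.0000; Δ=(0.0000−0.0000)/(28.2750−19.6794)=0.0000; B=V−Δ·S=0.0000
Node (1,1) S=32.5000: V=(p*·3.5350+(1−p*)·0.0000)/1.08=1.8088; Δ=(3.5350−0.0000)/(40.6250−28.2750)=0.2862; B=V−Δ·S=-7.4938
Node (0,0) S=26.0000: V=(p*·1.8088+(1−p*)·0.0000)/1.08=0.9256; Δ=(1.8088−0.0000)/(32.5000−22.6200)=0.1831; B=V−Δ·S=-3.8345
Check: Δ(0,0)·S0 + B(0,0) = 0.9256 = V0.

(0,0): Delta=0.1831 Bond=-3.8345
(1,0): Delta=0.0000 Bond=0.0000
(1,1): Delta=0.2862 Bond=-7.4938
V0=0.9256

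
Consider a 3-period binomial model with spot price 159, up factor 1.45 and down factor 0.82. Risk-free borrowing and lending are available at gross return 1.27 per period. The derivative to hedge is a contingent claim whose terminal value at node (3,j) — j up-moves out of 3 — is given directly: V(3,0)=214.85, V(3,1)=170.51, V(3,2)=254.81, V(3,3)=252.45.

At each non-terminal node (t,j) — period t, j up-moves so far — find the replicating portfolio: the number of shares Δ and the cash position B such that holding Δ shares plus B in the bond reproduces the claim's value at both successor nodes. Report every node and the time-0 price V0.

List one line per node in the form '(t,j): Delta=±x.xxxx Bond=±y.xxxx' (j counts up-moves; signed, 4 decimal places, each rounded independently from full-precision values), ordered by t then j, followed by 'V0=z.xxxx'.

(0,0): Delta=0.1831 Bond=87.2068
(1,0): Delta=0.4558 Bond=75.2022
(1,1): Delta=0.1214 Bond=124.9729
(2,0): Delta=-0.6583 Bond=214.6160
(2,1): Delta=0.7078 Bond=47.8631
(2,2): Delta=-0.0112 Bond=203.0565
V0=116.3218

Risk-neutral probability p* = (R−d)/(u−d) = (1.27−0.82)/(1.45−0.82) = 0.7143.
Payoff layer (t=3): V(3,0)=214.8500, V(3,1)=170.5100, V(3,2)=254.8100, V(3,3)=252.4500
  t=2,j=0: stock 106.9116 → up 155.0218 (V=170.5100), down 87.6675 (V=214.8500). Price 144.2351; hedge Δ=-0.6583, bond B=214.6160.
  t=2,j=1: stock 189.0510 → up 274.1239 (V=254.8100), down 155.0218 (V=170.5100). Price 181.6727; hedge Δ=0.7078, bond B=47.8631.
  t=2,j=2: stock 334.2975 → up 484.7314 (V=252.4500), down 274.1239 (V=254.8100). Price 199.3105; hedge Δ=-0.0112, bond B=203.0565.
  t=1,j=0: stock 130.3800 → up 189.0510 (V=181.6727), down 106.9116 (V=144.2351). Price 134.6269; hedge Δ=0.4558, bond B=75.2022.
  t=1,j=1: stock 230.5500 → up 334.2975 (V=199.3105), down 189.0510 (V=181.6727). Price 152.9694; hedge Δ=0.1214, bond B=124.9729.
  t=0,j=0: stock 159.0000 → up 230.5500 (V=152.9694), down 130.3800 (V=134.6269). Price 116.3218; hedge Δ=0.1831, bond B=87.2068.
Check: Δ(0,0)·S0 + B(0,0) = 116.3218 = V0.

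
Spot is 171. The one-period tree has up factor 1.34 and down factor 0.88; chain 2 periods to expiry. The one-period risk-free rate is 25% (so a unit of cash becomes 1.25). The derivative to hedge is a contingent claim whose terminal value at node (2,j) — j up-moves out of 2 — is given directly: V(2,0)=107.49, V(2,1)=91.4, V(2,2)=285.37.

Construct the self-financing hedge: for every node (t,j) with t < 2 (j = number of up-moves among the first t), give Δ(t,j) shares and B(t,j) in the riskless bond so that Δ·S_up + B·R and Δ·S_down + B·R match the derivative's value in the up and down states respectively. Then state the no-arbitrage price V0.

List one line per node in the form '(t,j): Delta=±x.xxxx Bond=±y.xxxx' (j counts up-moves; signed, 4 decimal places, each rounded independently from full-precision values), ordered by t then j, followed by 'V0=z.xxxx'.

(0,0): Delta=1.5548 Bond=-126.6569
(1,0): Delta=-0.2324 Bond=110.6167
(1,1): Delta=1.8402 Bond=-223.7384
V0=139.2062

The replicating-portfolio and risk-neutral prices coincide; use p* = (1.25−0.88)/(1.34−0.88) = 0.8043 for the latter.
Payoff layer (t=2): V(2,0)=107.4900, V(2,1)=91.4000, V(2,2)=285.3700
(1,0): S=150.4800. Δ = (V_up−V_dn)/(S_up−S_dn) = (91.4000−107.4900)/(201.6432−132.4224) = -0.2324. V = [p*·91.4000 + (1−p*)·107.4900]/1.25 = 75.6384. B = V − Δ·S = 110.6167.
(1,1): S=229.1400. Δ = (V_up−V_dn)/(S_up−S_dn) = (285.3700−91.4000)/(307.0476−201.6432) = 1.8402. V = [p*·285.3700 + (1−p*)·91.4000]/1.25 = 197.9355. B = V − Δ·S = -223.7384.
(0,0): S=171.0000. Δ = (V_up−V_dn)/(S_up−S_dn) = (197.9355−75.6384)/(229.1400−150.4800) = 1.5548. V = [p*·197.9355 + (1−p*)·75.6384]/1.25 = 139.2062. B = V − Δ·S = -126.6569.
Self-financing check: at every node Δ·S+B equals the discounted successor values.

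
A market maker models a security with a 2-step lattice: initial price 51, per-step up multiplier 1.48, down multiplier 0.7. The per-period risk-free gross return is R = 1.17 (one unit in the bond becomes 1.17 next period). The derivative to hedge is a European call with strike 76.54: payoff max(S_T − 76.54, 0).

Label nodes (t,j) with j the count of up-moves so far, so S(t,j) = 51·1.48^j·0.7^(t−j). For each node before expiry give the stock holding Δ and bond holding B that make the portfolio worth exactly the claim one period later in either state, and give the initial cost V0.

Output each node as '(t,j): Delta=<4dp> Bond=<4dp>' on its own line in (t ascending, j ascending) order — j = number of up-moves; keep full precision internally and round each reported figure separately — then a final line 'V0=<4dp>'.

(0,0): Delta=0.4553 Bond=-13.8935
(1,0): Delta=0.0000 Bond=0.0000
(1,1): Delta=0.5974 Bond=-26.9771
V0=9.3285

The replicating-portfolio and risk-neutral prices coincide; use p* = (1.17−0.7)/(1.48−0.7) = 0.6026 for the latter.
Payoff layer (t=2): V(2,0)=0.0000, V(2,1)=0.0000, V(2,2)=35.1704
(1,0): S=35.7000. Δ = (V_up−V_dn)/(S_up−S_dn) = (0.0000−0.0000)/(52.8360−24.9900) = 0.0000. V = [p*·0.0000 + (1−p*)·0.0000]/1.17 = 0.0000. B = V − Δ·S = 0.0000.
(1,1): S=75.4800. Δ = (V_up−V_dn)/(S_up−S_dn) = (35.1704−0.0000)/(111.7104−52.8360) = 0.5974. V = [p*·35.1704 + (1−p*)·0.0000]/1.17 = 18.1132. B = V − Δ·S = -26.9771.
(0,0): S=51.0000. Δ = (V_up−V_dn)/(S_up−S_dn) = (18.1132−0.0000)/(75.4800−35.7000) = 0.4553. V = [p*·18.1132 + (1−p*)·0.0000]/1.17 = 9.3285. B = V − Δ·S = -13.8935.
Root portfolio cost Δ·51+B reproduces V0=9.3285.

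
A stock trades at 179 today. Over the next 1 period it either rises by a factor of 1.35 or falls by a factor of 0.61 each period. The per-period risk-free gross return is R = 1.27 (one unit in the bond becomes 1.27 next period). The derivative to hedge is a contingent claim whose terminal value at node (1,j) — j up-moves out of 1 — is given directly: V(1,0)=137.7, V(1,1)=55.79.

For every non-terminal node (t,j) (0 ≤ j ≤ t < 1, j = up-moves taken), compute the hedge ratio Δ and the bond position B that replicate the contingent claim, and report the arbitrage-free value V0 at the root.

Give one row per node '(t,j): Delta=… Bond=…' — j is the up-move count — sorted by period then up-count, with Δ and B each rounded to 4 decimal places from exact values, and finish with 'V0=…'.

(0,0): Delta=-0.6184 Bond=161.5909
V0=50.9017

No-arbitrage ⇒ martingale measure with p* = (R−d)/(u−d) = 0.8919.
At expiry t=1: V(1,0)=137.7000, V(1,1)=55.7900
  t=0,j=0: stock 179.0000 → up 241.6500 (V=55.7900), down 109.1900 (V=137.7000). Price 50.9017; hedge Δ=-0.6184, bond B=161.5909.
The time-0 hedge costs 50.9017, which is the no-arbitrage price.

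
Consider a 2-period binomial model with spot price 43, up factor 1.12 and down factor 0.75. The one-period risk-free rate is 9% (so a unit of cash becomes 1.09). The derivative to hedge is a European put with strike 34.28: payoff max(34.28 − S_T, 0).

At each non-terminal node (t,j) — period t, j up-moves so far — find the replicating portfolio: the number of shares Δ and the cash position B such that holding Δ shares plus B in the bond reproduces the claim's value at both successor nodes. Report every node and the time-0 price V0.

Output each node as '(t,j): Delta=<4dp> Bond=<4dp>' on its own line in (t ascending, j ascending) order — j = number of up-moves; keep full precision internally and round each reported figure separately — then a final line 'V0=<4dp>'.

Since d<R<u, set p* = (R−d)/(u−d) = 0.9189; price each node as the discounted p*-expectation of its children.
Terminal payoffs: V(2,0)=10.0925, V(2,1)=0.0000, V(2,2)=0.0000
  t=1,j=0: stock 32.2500 → up 36.1200 (V=0.0000), down 24.1875 (V=10.0925). Price 0.7507; hedge Δ=-0.8458, bond B=28.0278.
  t=1,j=1: stock 48.1600 → up 53.9392 (V=0.0000), down 36.1200 (V=0.0000). Price 0.0000; hedge Δ=0.0000, bond B=0.0000.
  t=0,j=0: stock 43.0000 → up 48.1600 (V=0.0000), down 32.2500 (V=0.7507). Price 0.0558; hedge Δ=-0.0472, bond B=2.0849.
The time-0 hedge costs 0.0558, which is the no-arbitrage price.

(0,0): Delta=-0.0472 Bond=2.0849
(1,0): Delta=-0.8458 Bond=28.0278
(1,1): Delta=0.0000 Bond=0.0000
V0=0.0558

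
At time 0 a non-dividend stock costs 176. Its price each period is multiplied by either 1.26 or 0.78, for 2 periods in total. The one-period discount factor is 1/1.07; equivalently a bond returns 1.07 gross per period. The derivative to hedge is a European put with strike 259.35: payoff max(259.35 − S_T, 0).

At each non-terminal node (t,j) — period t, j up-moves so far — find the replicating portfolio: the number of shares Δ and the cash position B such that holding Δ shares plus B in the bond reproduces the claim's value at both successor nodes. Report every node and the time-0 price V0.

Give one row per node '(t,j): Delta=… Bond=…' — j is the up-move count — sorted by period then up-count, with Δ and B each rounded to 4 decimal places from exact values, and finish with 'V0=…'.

(0,0): Delta=-0.8659 Bond=209.3180
(1,0): Delta=-1.0000 Bond=242.3832
(1,1): Delta=-0.8115 Bond=211.9067
V0=56.9243

Since d<R<u, set p* = (R−d)/(u−d) = 0.6042; price each node as the discounted p*-expectation of its children.
At expiry t=2: V(2,0)=152.2716, V(2,1)=86.3772, V(2,2)=0.0000
(1,0): S=137.2800. Δ = (V_up−V_dn)/(S_up−S_dn) = (86.3772−152.2716)/(172.9728−107.0784) = -1.0000. V = [p*·86.3772 + (1−p*)·152.2716]/1.07 = 105.1032. B = V − Δ·S = 242.3832.
(1,1): S=221.7600. Δ = (V_up−V_dn)/(S_up−S_dn) = (0.0000−86.3772)/(279.4176−172.9728) = -0.8115. V = [p*·0.0000 + (1−p*)·86.3772]/1.07 = 31.9542. B = V − Δ·S = 211.9067.
(0,0): S=176.0000. Δ = (V_up−V_dn)/(S_up−S_dn) = (31.9542−105.1032)/(221.7600−137.2800) = -0.8659. V = [p*·31.9542 + (1−p*)·105.1032]/1.07 = 56.9243. B = V − Δ·S = 209.3180.
Self-financing check: at every node Δ·S+B equals the discounted successor values.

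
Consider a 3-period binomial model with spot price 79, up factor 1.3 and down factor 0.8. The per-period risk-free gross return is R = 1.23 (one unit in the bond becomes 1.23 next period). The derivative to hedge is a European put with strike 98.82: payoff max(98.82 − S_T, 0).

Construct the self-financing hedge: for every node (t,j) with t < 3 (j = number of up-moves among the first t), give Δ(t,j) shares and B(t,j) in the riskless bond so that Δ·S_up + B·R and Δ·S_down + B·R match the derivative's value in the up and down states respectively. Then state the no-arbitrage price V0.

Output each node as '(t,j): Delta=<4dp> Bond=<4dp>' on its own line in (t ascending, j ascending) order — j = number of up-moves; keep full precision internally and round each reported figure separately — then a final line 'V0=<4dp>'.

The replicating-portfolio and risk-neutral prices coincide; use p* = (1.23−0.8)/(1.3−0.8) = 0.8600 for the latter.
Terminal payoffs: V(3,0)=58.3720, V(3,1)=33.0920, V(3,2)=0.0000, V(3,3)=0.0000
  t=2,j=0: stock 50.5600 → up 65.7280 (V=33.0920), down 40.4480 (V=58.3720). Price 29.7815; hedge Δ=-1.0000, bond B=80.3415.
  t=2,j=1: stock 82.1600 → up 106.8080 (V=0.0000), down 65.7280 (V=33.0920). Price 3.7666; hedge Δ=-0.8056, bond B=69.9506.
  t=2,j=2: stock 133.5100 → up 173.5630 (V=0.0000), down 106.8080 (V=0.0000). Price 0.0000; hedge Δ=0.0000, bond B=0.0000.
  t=1,j=0: stock 63.2000 → up 82.1600 (V=3.7666), down 50.5600 (V=29.7815). Price 6.0233; hedge Δ=-0.8233, bond B=58.0531.
  t=1,j=1: stock 102.7000 → up 133.5100 (V=0.0000), down 82.1600 (V=3.7666). Price 0.4287; hedge Δ=-0.0734, bond B=7.9619.
  t=0,j=0: stock 79.0000 → up 102.7000 (V=0.4287), down 63.2000 (V=6.0233). Price 0.9853; hedge Δ=-0.1416, bond B=12.1745.
The time-0 hedge costs 0.9853, which is the no-arbitrage price.

(0,0): Delta=-0.1416 Bond=12.1745
(1,0): Delta=-0.8233 Bond=58.0531
(1,1): Delta=-0.0734 Bond=7.9619
(2,0): Delta=-1.0000 Bond=80.3415
(2,1): Delta=-0.8056 Bond=69.9506
(2,2): Delta=0.0000 Bond=0.0000
V0=0.9853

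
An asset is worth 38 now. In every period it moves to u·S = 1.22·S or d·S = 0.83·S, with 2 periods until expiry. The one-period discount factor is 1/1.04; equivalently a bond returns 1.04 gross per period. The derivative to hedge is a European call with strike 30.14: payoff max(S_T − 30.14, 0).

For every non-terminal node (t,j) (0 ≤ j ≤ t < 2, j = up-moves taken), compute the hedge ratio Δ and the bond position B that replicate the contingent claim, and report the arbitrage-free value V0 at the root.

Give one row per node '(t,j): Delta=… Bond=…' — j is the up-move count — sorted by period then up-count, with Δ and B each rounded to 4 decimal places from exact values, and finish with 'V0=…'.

(0,0): Delta=0.8814 Bond=-22.5777
(1,0): Delta=0.6779 Bond=-17.0641
(1,1): Delta=1.0000 Bond=-28.9808
V0=10.9141

The replicating-portfolio and risk-neutral prices coincide; use p* = (1.04−0.83)/(1.22−0.83) = 0.5385 for the latter.
Terminal payoffs: V(2,0)=0.0000, V(2,1)=8.3388, V(2,2)=26.4192
Node (1,0) S=31.5400: V=(p*·8.3388+(1−p*)·0.0000)/1.04=4.3174; Δ=(8.3388−0.0000)/(38.4788−26.1782)=0.6779; B=V−Δ·S=-17.0641
Node (1,1) S=46.3600: V=(p*·26.4192+(1−p*)·8.3388)/1.04=17.3792; Δ=(26.4192−8.3388)/(56.5592−38.4788)=1.0000; B=V−Δ·S=-28.9808
Node (0,0) S=38.0000: V=(p*·17.3792+(1−p*)·4.3174)/1.04=10.9141; Δ=(17.3792−4.3174)/(46.3600−31.5400)=0.8814; B=V−Δ·S=-22.5777
Check: Δ(0,0)·S0 + B(0,0) = 10.9141 = V0.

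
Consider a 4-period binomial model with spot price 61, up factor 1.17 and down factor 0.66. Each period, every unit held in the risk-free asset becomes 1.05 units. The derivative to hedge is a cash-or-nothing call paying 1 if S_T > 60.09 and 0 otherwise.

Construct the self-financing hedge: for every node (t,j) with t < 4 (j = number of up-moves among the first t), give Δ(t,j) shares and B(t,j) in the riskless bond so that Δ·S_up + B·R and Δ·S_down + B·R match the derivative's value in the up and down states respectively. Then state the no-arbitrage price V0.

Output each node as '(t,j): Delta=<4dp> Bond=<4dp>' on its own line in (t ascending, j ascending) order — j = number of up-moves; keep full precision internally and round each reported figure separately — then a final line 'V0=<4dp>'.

(0,0): Delta=0.0115 Bond=-0.0716
(1,0): Delta=0.0258 Bond=-0.6537
(1,1): Delta=0.0090 Bond=0.1029
(2,0): Delta=0.0000 Bond=0.0000
(2,1): Delta=0.0303 Bond=-0.8976
(2,2): Delta=0.0053 Bond=0.4174
(3,0): Delta=0.0000 Bond=0.0000
(3,1): Delta=0.0000 Bond=0.0000
(3,2): Delta=0.0356 Bond=-1.2325
(3,3): Delta=0.0000 Bond=0.9524
V0=0.6276

The replicating-portfolio and risk-neutral prices coincide; use p* = (1.05−0.66)/(1.17−0.66) = 0.7647 for the latter.
At expiry t=4: V(4,0)=0.0000, V(4,1)=0.0000, V(4,2)=0.0000, V(4,3)=1.0000, V(4,4)=1.0000
(3,0): S=17.5373. Δ = (V_up−V_dn)/(S_up−S_dn) = (0.0000−0.0000)/(20.5186−11.5746) = 0.0000. V = [p*·0.0000 + (1−p*)·0.0000]/1.05 = 0.0000. B = V − Δ·S = 0.0000.
(3,1): S=31.0888. Δ = (V_up−V_dn)/(S_up−S_dn) = (0.0000−0.0000)/(36.3739−20.5186) = 0.0000. V = [p*·0.0000 + (1−p*)·0.0000]/1.05 = 0.0000. B = V − Δ·S = 0.0000.
(3,2): S=55.1119. Δ = (V_up−V_dn)/(S_up−S_dn) = (1.0000−0.0000)/(64.4809−36.3739) = 0.0356. V = [p*·1.0000 + (1−p*)·0.0000]/1.05 = 0.7283. B = V − Δ·S = -1.2325.
(3,3): S=97.6984. Δ = (V_up−V_dn)/(S_up−S_dn) = (1.0000−1.0000)/(114.3071−64.4809) = 0.0000. V = [p*·1.0000 + (1−p*)·1.0000]/1.05 = 0.9524. B = V − Δ·S = 0.9524.
(2,0): S=26.5716. Δ = (V_up−V_dn)/(S_up−S_dn) = (0.0000−0.0000)/(31.0888−17.5373) = 0.0000. V = [p*·0.0000 + (1−p*)·0.0000]/1.05 = 0.0000. B = V − Δ·S = 0.0000.
(2,1): S=47.1042. Δ = (V_up−V_dn)/(S_up−S_dn) = (0.7283−0.0000)/(55.1119−31.0888) = 0.0303. V = [p*·0.7283 + (1−p*)·0.0000]/1.05 = 0.5304. B = V − Δ·S = -0.8976.
(2,2): S=83.5029. Δ = (V_up−V_dn)/(S_up−S_dn) = (0.9524−0.7283)/(97.6984−55.1119) = 0.0053. V = [p*·0.9524 + (1−p*)·0.7283]/1.05 = 0.8568. B = V − Δ·S = 0.4174.
(1,0): S=40.2600. Δ = (V_up−V_dn)/(S_up−S_dn) = (0.5304−0.0000)/(47.1042−26.5716) = 0.0258. V = [p*·0.5304 + (1−p*)·0.0000]/1.05 = 0.3863. B = V − Δ·S = -0.6537.
(1,1): S=71.3700. Δ = (V_up−V_dn)/(S_up−S_dn) = (0.8568−0.5304)/(83.5029−47.1042) = 0.0090. V = [p*·0.8568 + (1−p*)·0.5304]/1.05 = 0.7429. B = V − Δ·S = 0.1029.
(0,0): S=61.0000. Δ = (V_up−V_dn)/(S_up−S_dn) = (0.7429−0.3863)/(71.3700−40.2600) = 0.0115. V = [p*·0.7429 + (1−p*)·0.3863]/1.05 = 0.6276. B = V − Δ·S = -0.0716.
Each (Δ,B) replicates both successor values, so the strategy is self-financing and V0 is arbitrage-free.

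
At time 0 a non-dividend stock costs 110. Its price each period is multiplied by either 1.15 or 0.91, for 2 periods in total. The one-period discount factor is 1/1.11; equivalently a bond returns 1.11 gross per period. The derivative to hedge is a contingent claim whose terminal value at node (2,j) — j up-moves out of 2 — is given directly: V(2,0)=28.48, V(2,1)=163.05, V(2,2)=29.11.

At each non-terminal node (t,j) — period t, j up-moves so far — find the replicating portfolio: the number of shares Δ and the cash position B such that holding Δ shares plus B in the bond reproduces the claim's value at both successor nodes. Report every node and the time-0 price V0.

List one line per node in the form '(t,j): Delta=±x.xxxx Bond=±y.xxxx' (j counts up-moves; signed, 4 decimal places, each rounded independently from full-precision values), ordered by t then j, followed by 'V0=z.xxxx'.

Risk-neutral probability p* = (R−d)/(u−d) = (1.11−0.91)/(1.15−0.91) = 0.8333.
Terminal payoffs: V(2,0)=28.4800, V(2,1)=163.0500, V(2,2)=29.1100
(1,0): S=100.1000. Δ = (V_up−V_dn)/(S_up−S_dn) = (163.0500−28.4800)/(115.1150−91.0910) = 5.6015. V = [p*·163.0500 + (1−p*)·28.4800]/1.11 = 126.6862. B = V − Δ·S = -434.0221.
(1,1): S=126.5000. Δ = (V_up−V_dn)/(S_up−S_dn) = (29.1100−163.0500)/(145.4750−115.1150) = -4.4117. V = [p*·29.1100 + (1−p*)·163.0500]/1.11 = 46.3363. B = V − Δ·S = 604.4197.
(0,0): S=110.0000. Δ = (V_up−V_dn)/(S_up−S_dn) = (46.3363−126.6862)/(126.5000−100.1000) = -3.0436. V = [p*·46.3363 + (1−p*)·126.6862]/1.11 = 53.8090. B = V − Δ·S = 388.6000.
Check: Δ(0,0)·S0 + B(0,0) = 53.8090 = V0.

(0,0): Delta=-3.0436 Bond=388.6000
(1,0): Delta=5.6015 Bond=-434.0221
(1,1): Delta=-4.4117 Bond=604.4197
V0=53.8090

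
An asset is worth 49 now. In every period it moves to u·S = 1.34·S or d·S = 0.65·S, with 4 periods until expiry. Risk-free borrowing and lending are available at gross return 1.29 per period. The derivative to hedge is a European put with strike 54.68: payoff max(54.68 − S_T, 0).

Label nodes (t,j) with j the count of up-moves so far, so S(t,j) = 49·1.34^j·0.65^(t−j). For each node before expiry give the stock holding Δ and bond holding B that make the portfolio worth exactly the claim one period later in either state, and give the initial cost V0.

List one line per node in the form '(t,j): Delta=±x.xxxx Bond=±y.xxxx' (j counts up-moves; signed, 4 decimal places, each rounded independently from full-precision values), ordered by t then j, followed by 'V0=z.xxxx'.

(0,0): Delta=-0.0490 Bond=2.5922
(1,0): Delta=-0.4835 Bond=17.1832
(1,1): Delta=-0.0325 Bond=2.2627
(2,0): Delta=-1.0000 Bond=32.8586
(2,1): Delta=-0.4640 Bond=21.3310
(2,2): Delta=-0.0162 Bond=1.4805
(3,0): Delta=-1.0000 Bond=42.3876
(3,1): Delta=-1.0000 Bond=42.3876
(3,2): Delta=-0.4436 Bond=26.3553
(3,3): Delta=0.0000 Bond=0.0000
V0=0.1905

Risk-neutral probability p* = (R−d)/(u−d) = (1.29−0.65)/(1.34−0.65) = 0.9275.
Terminal values V(4,·): V(4,0)=45.9332, V(4,1)=36.6481, V(4,2)=17.5066, V(4,3)=0.0000, V(4,4)=0.0000
Node (3,0) S=13.4566: V=(p*·36.6481+(1−p*)·45.9332)/1.29=28.9310; Δ=(36.6481−45.9332)/(18.0319−8.7468)=-1.0000; B=V−Δ·S=42.3876
Node (3,1) S=27.7414: V=(p*·17.5066+(1−p*)·36.6481)/1.29=14.6462; Δ=(17.5066−36.6481)/(37.1734−18.0319)=-1.0000; B=V−Δ·S=42.3876
Node (3,2) S=57.1899: V=(p*·0.0000+(1−p*)·17.5066)/1.29=0.9834; Δ=(0.0000−17.5066)/(76.6344−37.1734)=-0.4436; B=V−Δ·S=26.3553
Node (3,3) S=117.8991: V=(p*·0.0000+(1−p*)·0.0000)/1.29=0.0000; Δ=(0.0000−0.0000)/(157.9848−76.6344)=0.0000; B=V−Δ·S=0.0000
Node (2,0) S=20.7025: V=(p*·14.6462+(1−p*)·28.9310)/1.29=12.1561; Δ=(14.6462−28.9310)/(27.7414−13.4566)=-1.0000; B=V−Δ·S=32.8586
Node (2,1) S=42.6790: V=(p*·0.9834+(1−p*)·14.6462)/1.29=1.5298; Δ=(0.9834−14.6462)/(57.1899−27.7414)=-0.4640; B=V−Δ·S=21.3310
Node (2,2) S=87.9844: V=(p*·0.0000+(1−p*)·0.9834)/1.29=0.0552; Δ=(0.0000−0.9834)/(117.8991−57.1899)=-0.0162; B=V−Δ·S=1.4805
Node (1,0) S=31.8500: V=(p*·1.5298+(1−p*)·12.1561)/1.29=1.7828; Δ=(1.5298−12.1561)/(42.6790−20.7025)=-0.4835; B=V−Δ·S=17.1832
Node (1,1) S=65.6600: V=(p*·0.0552+(1−p*)·1.5298)/1.29=0.1257; Δ=(0.0552−1.5298)/(87.9844−42.6790)=-0.0325; B=V−Δ·S=2.2627
Node (0,0) S=49.0000: V=(p*·0.1257+(1−p*)·1.7828)/1.29=0.1905; Δ=(0.1257−1.7828)/(65.6600−31.8500)=-0.0490; B=V−Δ·S=2.5922
Root portfolio cost Δ·49+B reproduces V0=0.1905.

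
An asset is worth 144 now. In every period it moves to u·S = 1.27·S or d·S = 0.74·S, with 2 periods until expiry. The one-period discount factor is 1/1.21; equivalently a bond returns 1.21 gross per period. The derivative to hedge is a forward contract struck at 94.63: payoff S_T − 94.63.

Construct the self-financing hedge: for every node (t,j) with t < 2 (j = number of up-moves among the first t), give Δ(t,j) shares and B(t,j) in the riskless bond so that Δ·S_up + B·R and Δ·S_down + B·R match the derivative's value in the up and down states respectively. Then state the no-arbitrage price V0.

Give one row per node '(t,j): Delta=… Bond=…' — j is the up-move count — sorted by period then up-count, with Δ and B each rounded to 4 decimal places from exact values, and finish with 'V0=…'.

No-arbitrage ⇒ martingale measure with p* = (R−d)/(u−d) = 0.8868.
At expiry t=2: V(2,0)=-15.7756, V(2,1)=40.7012, V(2,2)=137.6276
Node (1,0) S=106.5600: V=(p*·40.7012+(1−p*)·-15.7756)/1.21=28.3534; Δ=(40.7012−-15.7756)/(135.3312−78.8544)=1.0000; B=V−Δ·S=-78.2066
Node (1,1) S=182.8800: V=(p*·137.6276+(1−p*)·40.7012)/1.21=104.6734; Δ=(137.6276−40.7012)/(232.2576−135.3312)=1.0000; B=V−Δ·S=-78.2066
Node (0,0) S=144.0000: V=(p*·104.6734+(1−p*)·28.3534)/1.21=79.3664; Δ=(104.6734−28.3534)/(182.8800−106.5600)=1.0000; B=V−Δ·S=-64.6336
Check: Δ(0,0)·S0 + B(0,0) = 79.3664 = V0.

(0,0): Delta=1.0000 Bond=-64.6336
(1,0): Delta=1.0000 Bond=-78.2066
(1,1): Delta=1.0000 Bond=-78.2066
V0=79.3664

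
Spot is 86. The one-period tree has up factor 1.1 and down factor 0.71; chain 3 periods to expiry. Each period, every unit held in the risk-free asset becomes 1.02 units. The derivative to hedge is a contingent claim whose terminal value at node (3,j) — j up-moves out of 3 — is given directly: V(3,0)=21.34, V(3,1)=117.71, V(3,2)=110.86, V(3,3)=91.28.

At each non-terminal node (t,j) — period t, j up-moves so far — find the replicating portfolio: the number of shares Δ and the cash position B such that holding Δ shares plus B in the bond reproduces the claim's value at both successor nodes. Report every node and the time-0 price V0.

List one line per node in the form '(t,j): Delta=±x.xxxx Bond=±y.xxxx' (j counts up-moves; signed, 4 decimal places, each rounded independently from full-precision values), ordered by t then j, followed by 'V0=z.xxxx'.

The replicating-portfolio and risk-neutral prices coincide; use p* = (1.02−0.71)/(1.1−0.71) = 0.7949 for the latter.
Terminal payoffs: V(3,0)=21.3400, V(3,1)=117.7100, V(3,2)=110.8600, V(3,3)=91.2800
  t=2,j=0: stock 43.3526 → up 47.6879 (V=117.7100), down 30.7803 (V=21.3400). Price 96.0214; hedge Δ=5.6998, bond B=-151.0812.
  t=2,j=1: stock 67.1660 → up 73.8826 (V=110.8600), down 47.6879 (V=117.7100). Price 110.0639; hedge Δ=-0.2615, bond B=127.6280.
  t=2,j=2: stock 104.0600 → up 114.4660 (V=91.2800), down 73.8826 (V=110.8600). Price 93.4279; hedge Δ=-0.4825, bond B=143.6330.
  t=1,j=0: stock 61.0600 → up 67.1660 (V=110.0639), down 43.3526 (V=96.0214). Price 105.0817; hedge Δ=0.5897, bond B=69.0753.
  t=1,j=1: stock 94.6000 → up 104.0600 (V=93.4279), down 67.1660 (V=110.0639). Price 94.9415; hedge Δ=-0.4509, bond B=137.5979.
  t=0,j=0: stock 86.0000 → up 94.6000 (V=94.9415), down 61.0600 (V=105.0817). Price 95.1192; hedge Δ=-0.3023, bond B=121.1196.
Self-financing check: at every node Δ·S+B equals the discounted successor values.

(0,0): Delta=-0.3023 Bond=121.1196
(1,0): Delta=0.5897 Bond=69.0753
(1,1): Delta=-0.4509 Bond=137.5979
(2,0): Delta=5.6998 Bond=-151.0812
(2,1): Delta=-0.2615 Bond=127.6280
(2,2): Delta=-0.4825 Bond=143.6330
V0=95.1192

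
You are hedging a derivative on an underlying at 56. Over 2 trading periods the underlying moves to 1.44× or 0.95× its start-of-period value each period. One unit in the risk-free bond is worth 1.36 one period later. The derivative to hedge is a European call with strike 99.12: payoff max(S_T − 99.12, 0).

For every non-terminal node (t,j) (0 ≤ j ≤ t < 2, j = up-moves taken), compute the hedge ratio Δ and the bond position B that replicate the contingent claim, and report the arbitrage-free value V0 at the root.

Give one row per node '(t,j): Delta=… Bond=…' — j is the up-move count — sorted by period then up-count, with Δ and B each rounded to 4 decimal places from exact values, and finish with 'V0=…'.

(0,0): Delta=0.3812 Bond=-14.9117
(1,0): Delta=0.0000 Bond=0.0000
(1,1): Delta=0.4303 Bond=-24.2370
V0=6.4356

Risk-neutral probability p* = (R−d)/(u−d) = (1.36−0.95)/(1.44−0.95) = 0.8367.
At expiry t=2: V(2,0)=0.0000, V(2,1)=0.0000, V(2,2)=17.0016
Node (1,0) S=53.2000: V=(p*·0.0000+(1−p*)·0.0000)/1.36=0.0000; Δ=(0.0000−0.0000)/(76.6080−50.5400)=0.0000; B=V−Δ·S=0.0000
Node (1,1) S=80.6400: V=(p*·17.0016+(1−p*)·0.0000)/1.36=10.4602; Δ=(17.0016−0.0000)/(116.1216−76.6080)=0.4303; B=V−Δ·S=-24.2370
Node (0,0) S=56.0000: V=(p*·10.4602+(1−p*)·0.0000)/1.36=6.4356; Δ=(10.4602−0.0000)/(80.6400−53.2000)=0.3812; B=V−Δ·S=-14.9117
Self-financing check: at every node Δ·S+B equals the discounted successor values.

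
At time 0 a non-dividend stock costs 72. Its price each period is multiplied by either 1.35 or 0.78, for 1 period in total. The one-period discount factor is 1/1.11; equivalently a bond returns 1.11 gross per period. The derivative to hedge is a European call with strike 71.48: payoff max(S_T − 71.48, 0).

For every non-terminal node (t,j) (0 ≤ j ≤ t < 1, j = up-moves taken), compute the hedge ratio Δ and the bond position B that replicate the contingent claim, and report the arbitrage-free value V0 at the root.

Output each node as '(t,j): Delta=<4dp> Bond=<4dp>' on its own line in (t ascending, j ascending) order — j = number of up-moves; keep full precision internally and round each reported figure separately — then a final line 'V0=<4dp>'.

No-arbitrage ⇒ martingale measure with p* = (R−d)/(u−d) = 0.5789.
At expiry t=1: V(1,0)=0.0000, V(1,1)=25.7200
Node (0,0) S=72.0000: V=(p*·25.7200+(1−p*)·0.0000)/1.11=13.4149; Δ=(25.7200−0.0000)/(97.2000−56.1600)=0.6267; B=V−Δ·S=-31.7079
The time-0 hedge costs 13.4149, which is the no-arbitrage price.

(0,0): Delta=0.6267 Bond=-31.7079
V0=13.4149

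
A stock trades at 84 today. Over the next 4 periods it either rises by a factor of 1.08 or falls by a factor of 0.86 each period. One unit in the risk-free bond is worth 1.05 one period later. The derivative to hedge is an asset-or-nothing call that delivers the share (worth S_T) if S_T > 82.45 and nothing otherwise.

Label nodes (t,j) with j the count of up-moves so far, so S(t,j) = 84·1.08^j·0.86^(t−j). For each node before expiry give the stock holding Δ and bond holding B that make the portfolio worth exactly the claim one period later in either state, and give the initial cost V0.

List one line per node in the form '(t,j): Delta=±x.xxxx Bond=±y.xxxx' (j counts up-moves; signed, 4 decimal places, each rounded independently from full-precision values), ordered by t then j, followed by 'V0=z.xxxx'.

Under the risk-neutral measure, an up-move has probability p* = (R−d)/(u−d) = 0.8636 and values discount at R = 1.05.
Terminal payoffs: V(4,0)=0.0000, V(4,1)=0.0000, V(4,2)=0.0000, V(4,3)=91.0016, V(4,4)=114.2811
Node (3,0) S=53.4287: V=(p*·0.0000+(1−p*)·0.0000)/1.05=0.0000; Δ=(0.0000−0.0000)/(57.7030−45.9487)=0.0000; B=V−Δ·S=0.0000
Node (3,1) S=67.0965: V=(p*·0.0000+(1−p*)·0.0000)/1.05=0.0000; Δ=(0.0000−0.0000)/(72.4642−57.7030)=0.0000; B=V−Δ·S=0.0000
Node (3,2) S=84.2607: V=(p*·91.0016+(1−p*)·0.0000)/1.05=74.8498; Δ=(91.0016−0.0000)/(91.0016−72.4642)=4.9091; B=V−Δ·S=-338.7938
Node (3,3) S=105.8158: V=(p*·114.2811+(1−p*)·91.0016)/1.05=105.8158; Δ=(114.2811−91.0016)/(114.2811−91.0016)=1.0000; B=V−Δ·S=0.0000
Node (2,0) S=62.1264: V=(p*·0.0000+(1−p*)·0.0000)/1.05=0.0000; Δ=(0.0000−0.0000)/(67.0965−53.4287)=0.0000; B=V−Δ·S=0.0000
Node (2,1) S=78.0192: V=(p*·74.8498+(1−p*)·0.0000)/1.05=61.5648; Δ=(74.8498−0.0000)/(84.2607−67.0965)=4.3608; B=V−Δ·S=-278.6616
Node (2,2) S=97.9776: V=(p*·105.8158+(1−p*)·74.8498)/1.05=96.7554; Δ=(105.8158−74.8498)/(105.8158−84.2607)=1.4366; B=V−Δ·S=-43.9992
Node (1,0) S=72.2400: V=(p*·61.5648+(1−p*)·0.0000)/1.05=50.6377; Δ=(61.5648−0.0000)/(78.0192−62.1264)=3.8738; B=V−Δ·S=-229.2022
Node (1,1) S=90.7200: V=(p*·96.7554+(1−p*)·61.5648)/1.05=87.5778; Δ=(96.7554−61.5648)/(97.9776−78.0192)=1.7632; B=V−Δ·S=-72.3796
Node (0,0) S=84.0000: V=(p*·87.5778+(1−p*)·50.6377)/1.05=78.6100; Δ=(87.5778−50.6377)/(90.7200−72.2400)=1.9989; B=V−Δ·S=-89.2995
Each (Δ,B) replicates both successor values, so the strategy is self-financing and V0 is arbitrage-free.

(0,0): Delta=1.9989 Bond=-89.2995
(1,0): Delta=3.8738 Bond=-229.2022
(1,1): Delta=1.7632 Bond=-72.3796
(2,0): Delta=0.0000 Bond=0.0000
(2,1): Delta=4.3608 Bond=-278.6616
(2,2): Delta=1.4366 Bond=-43.9992
(3,0): Delta=0.0000 Bond=0.0000
(3,1): Delta=0.0000 Bond=0.0000
(3,2): Delta=4.9091 Bond=-338.7938
(3,3): Delta=1.0000 Bond=0.0000
V0=78.6100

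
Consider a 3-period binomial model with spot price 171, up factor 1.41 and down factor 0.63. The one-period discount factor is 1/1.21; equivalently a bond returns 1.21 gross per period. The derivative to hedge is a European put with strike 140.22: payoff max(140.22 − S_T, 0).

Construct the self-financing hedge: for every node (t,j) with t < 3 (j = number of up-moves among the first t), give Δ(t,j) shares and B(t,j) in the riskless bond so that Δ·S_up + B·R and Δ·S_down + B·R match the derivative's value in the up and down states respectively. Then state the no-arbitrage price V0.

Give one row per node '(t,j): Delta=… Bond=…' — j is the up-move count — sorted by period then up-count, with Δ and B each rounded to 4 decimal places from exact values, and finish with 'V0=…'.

Since d<R<u, set p* = (R−d)/(u−d) = 0.7436; price each node as the discounted p*-expectation of its children.
At expiry t=3: V(3,0)=97.4620, V(3,1)=44.5234, V(3,2)=0.0000, V(3,3)=0.0000
(2,0): S=67.8699. Δ = (V_up−V_dn)/(S_up−S_dn) = (44.5234−97.4620)/(95.6966−42.7580) = -1.0000. V = [p*·44.5234 + (1−p*)·97.4620]/1.21 = 48.0144. B = V − Δ·S = 115.8843.
(2,1): S=151.8993. Δ = (V_up−V_dn)/(S_up−S_dn) = (0.0000−44.5234)/(214.1780−95.6966) = -0.3758. V = [p*·0.0000 + (1−p*)·44.5234]/1.21 = 9.4349. B = V − Δ·S = 66.5163.
(2,2): S=339.9651. Δ = (V_up−V_dn)/(S_up−S_dn) = (0.0000−0.0000)/(479.3508−214.1780) = 0.0000. V = [p*·0.0000 + (1−p*)·0.0000]/1.21 = 0.0000. B = V − Δ·S = 0.0000.
(1,0): S=107.7300. Δ = (V_up−V_dn)/(S_up−S_dn) = (9.4349−48.0144)/(151.8993−67.8699) = -0.4591. V = [p*·9.4349 + (1−p*)·48.0144]/1.21 = 15.9728. B = V − Δ·S = 65.4337.
(1,1): S=241.1100. Δ = (V_up−V_dn)/(S_up−S_dn) = (0.0000−9.4349)/(339.9651−151.8993) = -0.0502. V = [p*·0.0000 + (1−p*)·9.4349]/1.21 = 1.9993. B = V − Δ·S = 14.0954.
(0,0): S=171.0000. Δ = (V_up−V_dn)/(S_up−S_dn) = (1.9993−15.9728)/(241.1100−107.7300) = -0.1048. V = [p*·1.9993 + (1−p*)·15.9728]/1.21 = 4.6135. B = V − Δ·S = 22.5282.
Each (Δ,B) replicates both successor values, so the strategy is self-financing and V0 is arbitrage-free.

(0,0): Delta=-0.1048 Bond=22.5282
(1,0): Delta=-0.4591 Bond=65.4337
(1,1): Delta=-0.0502 Bond=14.0954
(2,0): Delta=-1.0000 Bond=115.8843
(2,1): Delta=-0.3758 Bond=66.5163
(2,2): Delta=0.0000 Bond=0.0000
V0=4.6135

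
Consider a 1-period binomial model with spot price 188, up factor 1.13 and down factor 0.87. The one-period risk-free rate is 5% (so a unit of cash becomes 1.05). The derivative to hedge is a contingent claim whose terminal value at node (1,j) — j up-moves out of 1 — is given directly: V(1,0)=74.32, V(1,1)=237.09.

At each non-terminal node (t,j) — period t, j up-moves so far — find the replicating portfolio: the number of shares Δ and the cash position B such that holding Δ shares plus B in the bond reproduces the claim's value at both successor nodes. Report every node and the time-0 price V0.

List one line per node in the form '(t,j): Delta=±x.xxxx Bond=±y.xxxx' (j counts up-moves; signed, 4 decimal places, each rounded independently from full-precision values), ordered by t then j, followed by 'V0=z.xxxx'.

Risk-neutral probability p* = (R−d)/(u−d) = (1.05−0.87)/(1.13−0.87) = 0.6923.
Terminal payoffs: V(1,0)=74.3200, V(1,1)=237.0900
(0,0): S=188.0000. Δ = (V_up−V_dn)/(S_up−S_dn) = (237.0900−74.3200)/(212.4400−163.5600) = 3.3300. V = [p*·237.0900 + (1−p*)·74.3200]/1.05 = 178.1018. B = V − Δ·S = -447.9366.
Root portfolio cost Δ·188+B reproduces V0=178.1018.

(0,0): Delta=3.3300 Bond=-447.9366
V0=178.1018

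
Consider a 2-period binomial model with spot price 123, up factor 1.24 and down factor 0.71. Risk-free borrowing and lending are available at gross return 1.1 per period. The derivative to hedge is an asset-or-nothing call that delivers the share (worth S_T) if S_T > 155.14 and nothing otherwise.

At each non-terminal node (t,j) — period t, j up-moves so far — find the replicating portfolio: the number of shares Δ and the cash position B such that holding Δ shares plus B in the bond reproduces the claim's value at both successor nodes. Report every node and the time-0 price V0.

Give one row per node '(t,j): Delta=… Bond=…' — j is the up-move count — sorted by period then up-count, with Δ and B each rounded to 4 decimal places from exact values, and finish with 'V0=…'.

(0,0): Delta=1.9407 Bond=-154.0758
(1,0): Delta=0.0000 Bond=0.0000
(1,1): Delta=2.3396 Bond=-230.3235
V0=84.6332

Under the risk-neutral measure, an up-move has probability p* = (R−d)/(u−d) = 0.7358 and values discount at R = 1.1.
Terminal values V(2,·): V(2,0)=0.0000, V(2,1)=0.0000, V(2,2)=189.1248
  t=1,j=0: stock 87.3300 → up 108.2892 (V=0.0000), down 62.0043 (V=0.0000). Price 0.0000; hedge Δ=0.0000, bond B=0.0000.
  t=1,j=1: stock 152.5200 → up 189.1248 (V=189.1248), down 108.2892 (V=0.0000). Price 126.5157; hedge Δ=2.3396, bond B=-230.3235.
  t=0,j=0: stock 123.0000 → up 152.5200 (V=126.5157), down 87.3300 (V=0.0000). Price 84.6332; hedge Δ=1.9407, bond B=-154.0758.
Root portfolio cost Δ·123+B reproduces V0=84.6332.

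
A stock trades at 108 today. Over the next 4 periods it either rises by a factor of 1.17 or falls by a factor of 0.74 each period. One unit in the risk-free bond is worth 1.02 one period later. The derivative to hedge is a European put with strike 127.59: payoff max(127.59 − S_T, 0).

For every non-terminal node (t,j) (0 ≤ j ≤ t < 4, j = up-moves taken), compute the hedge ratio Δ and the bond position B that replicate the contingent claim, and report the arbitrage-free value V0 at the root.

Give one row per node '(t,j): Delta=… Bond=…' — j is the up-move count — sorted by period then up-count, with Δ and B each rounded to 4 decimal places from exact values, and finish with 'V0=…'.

Since d<R<u, set p* = (R−d)/(u−d) = 0.6512; price each node as the discounted p*-expectation of its children.
At expiry t=4: V(4,0)=95.2045, V(4,1)=76.3859, V(4,2)=46.6322, V(4,3)=0.0000, V(4,4)=0.0000
  t=3,j=0: stock 43.7642 → up 51.2041 (V=76.3859), down 32.3855 (V=95.2045). Price 81.3240; hedge Δ=-1.0000, bond B=125.0882.
  t=3,j=1: stock 69.1947 → up 80.9578 (V=46.6322), down 51.2041 (V=76.3859). Price 55.8935; hedge Δ=-1.0000, bond B=125.0882.
  t=3,j=2: stock 109.4025 → up 128.0009 (V=0.0000), down 80.9578 (V=46.6322). Price 15.9481; hedge Δ=-0.9913, bond B=124.3950.
  t=3,j=3: stock 172.9742 → up 202.3798 (V=0.0000), down 128.0009 (V=0.0000). Price 0.0000; hedge Δ=0.0000, bond B=0.0000.
  t=2,j=0: stock 59.1408 → up 69.1947 (V=55.8935), down 43.7642 (V=81.3240). Price 63.4947; hedge Δ=-1.0000, bond B=122.6355.
  t=2,j=1: stock 93.5064 → up 109.4025 (V=15.9481), down 69.1947 (V=55.8935). Price 29.2966; hedge Δ=-0.9935, bond B=122.1929.
  t=2,j=2: stock 147.8412 → up 172.9742 (V=0.0000), down 109.4025 (V=15.9481). Price 5.4542; hedge Δ=-0.2509, bond B=42.5427.
  t=1,j=0: stock 79.9200 → up 93.5064 (V=29.2966), down 59.1408 (V=63.4947). Price 40.4178; hedge Δ=-0.9951, bond B=119.9484.
  t=1,j=1: stock 126.3600 → up 147.8412 (V=5.4542), down 93.5064 (V=29.2966). Price 13.5013; hedge Δ=-0.4388, bond B=68.9487.
  t=0,j=0: stock 108.0000 → up 126.3600 (V=13.5013), down 79.9200 (V=40.4178). Price 22.4419; hedge Δ=-0.5796, bond B=85.0385.
Check: Δ(0,0)·S0 + B(0,0) = 22.4419 = V0.

(0,0): Delta=-0.5796 Bond=85.0385
(1,0): Delta=-0.9951 Bond=119.9484
(1,1): Delta=-0.4388 Bond=68.9487
(2,0): Delta=-1.0000 Bond=122.6355
(2,1): Delta=-0.9935 Bond=122.1929
(2,2): Delta=-0.2509 Bond=42.5427
(3,0): Delta=-1.0000 Bond=125.0882
(3,1): Delta=-1.0000 Bond=125.0882
(3,2): Delta=-0.9913 Bond=124.3950
(3,3): Delta=0.0000 Bond=0.0000
V0=22.4419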